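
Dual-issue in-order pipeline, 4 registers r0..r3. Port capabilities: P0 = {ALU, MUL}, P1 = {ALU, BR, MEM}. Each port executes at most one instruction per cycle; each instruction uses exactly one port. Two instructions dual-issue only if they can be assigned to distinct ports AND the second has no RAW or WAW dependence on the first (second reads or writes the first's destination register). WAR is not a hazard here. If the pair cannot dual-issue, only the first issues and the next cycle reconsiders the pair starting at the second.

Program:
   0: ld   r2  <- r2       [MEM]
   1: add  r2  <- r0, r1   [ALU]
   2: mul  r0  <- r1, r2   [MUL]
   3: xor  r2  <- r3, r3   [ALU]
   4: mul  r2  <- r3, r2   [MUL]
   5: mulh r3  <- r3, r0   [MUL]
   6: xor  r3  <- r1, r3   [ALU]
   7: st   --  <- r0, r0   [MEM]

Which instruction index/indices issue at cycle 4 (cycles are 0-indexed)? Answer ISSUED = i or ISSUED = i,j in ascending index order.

c0: i0 ld.MEM  WAW r2
c1: i1 add.ALU  RAW r2
c2: i2,i3 mul.MUL/xor.ALU  2-wide
c3: i4 mul.MUL  no-port MUL/MUL
c4: i5 mulh.MUL  RAW+WAW r3
c5: i6,i7 xor.ALU/st.MEM  2-wide

ISSUED = 5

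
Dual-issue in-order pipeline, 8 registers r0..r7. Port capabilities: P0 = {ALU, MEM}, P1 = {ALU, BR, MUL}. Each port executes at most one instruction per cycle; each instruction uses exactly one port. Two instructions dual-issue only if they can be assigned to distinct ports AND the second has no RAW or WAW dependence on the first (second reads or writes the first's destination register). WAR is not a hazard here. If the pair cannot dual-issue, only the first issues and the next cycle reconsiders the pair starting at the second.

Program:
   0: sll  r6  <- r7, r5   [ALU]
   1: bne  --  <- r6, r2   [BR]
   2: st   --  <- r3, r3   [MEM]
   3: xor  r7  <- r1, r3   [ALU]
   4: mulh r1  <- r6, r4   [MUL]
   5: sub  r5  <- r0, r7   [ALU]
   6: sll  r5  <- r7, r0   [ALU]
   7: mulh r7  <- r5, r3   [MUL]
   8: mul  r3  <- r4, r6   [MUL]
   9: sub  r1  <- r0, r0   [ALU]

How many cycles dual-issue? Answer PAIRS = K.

0. sll @i0  | RAW r6
1. bne/st @i1+i2  | pair
2. xor/mulh @i3+i4  | pair
3. sub @i5  | WAW r5
4. sll @i6  | RAW r5
5. mulh @i7  | no-port MUL/MUL
6. mul/sub @i8+i9  | pair

PAIRS = 3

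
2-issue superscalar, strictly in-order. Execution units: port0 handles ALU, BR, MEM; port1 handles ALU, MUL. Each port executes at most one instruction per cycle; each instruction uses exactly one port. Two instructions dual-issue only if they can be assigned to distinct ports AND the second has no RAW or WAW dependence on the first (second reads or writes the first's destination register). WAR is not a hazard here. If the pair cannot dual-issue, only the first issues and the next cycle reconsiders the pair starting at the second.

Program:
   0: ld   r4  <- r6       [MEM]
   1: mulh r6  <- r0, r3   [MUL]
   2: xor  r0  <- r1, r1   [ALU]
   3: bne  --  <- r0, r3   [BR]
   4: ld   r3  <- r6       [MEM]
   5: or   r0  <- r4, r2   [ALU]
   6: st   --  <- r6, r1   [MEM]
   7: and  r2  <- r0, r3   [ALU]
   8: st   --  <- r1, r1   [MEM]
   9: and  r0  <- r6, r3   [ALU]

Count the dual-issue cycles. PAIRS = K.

  cy0 -> i0+i1 (ld mulh) pair
  cy1 -> i2 (xor) RAW r0
  cy2 -> i3 (bne) no-port BR/MEM
  cy3 -> i4+i5 (ld or) pair
  cy4 -> i6+i7 (st and) pair
  cy5 -> i8+i9 (st and) pair

PAIRS = 4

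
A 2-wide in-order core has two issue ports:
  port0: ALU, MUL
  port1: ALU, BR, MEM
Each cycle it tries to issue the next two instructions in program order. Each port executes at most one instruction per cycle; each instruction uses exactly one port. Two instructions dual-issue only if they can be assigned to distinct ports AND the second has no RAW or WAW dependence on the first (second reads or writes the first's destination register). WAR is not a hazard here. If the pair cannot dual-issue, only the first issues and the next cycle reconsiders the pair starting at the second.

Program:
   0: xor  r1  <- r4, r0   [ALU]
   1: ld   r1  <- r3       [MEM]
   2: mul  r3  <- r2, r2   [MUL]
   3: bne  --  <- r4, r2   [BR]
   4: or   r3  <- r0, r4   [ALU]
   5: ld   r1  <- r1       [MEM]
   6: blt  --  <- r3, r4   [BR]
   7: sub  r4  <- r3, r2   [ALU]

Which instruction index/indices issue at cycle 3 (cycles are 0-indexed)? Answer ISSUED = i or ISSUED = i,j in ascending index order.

[0] i0  xor.ALU  -- WAW r1
[1] i1+i2  ld.MEM mul.MUL  -- pair
[2] i3+i4  bne.BR or.ALU  -- pair
[3] i5  ld.MEM  -- no-port MEM/BR
[4] i6+i7  blt.BR sub.ALU  -- pair

ISSUED = 5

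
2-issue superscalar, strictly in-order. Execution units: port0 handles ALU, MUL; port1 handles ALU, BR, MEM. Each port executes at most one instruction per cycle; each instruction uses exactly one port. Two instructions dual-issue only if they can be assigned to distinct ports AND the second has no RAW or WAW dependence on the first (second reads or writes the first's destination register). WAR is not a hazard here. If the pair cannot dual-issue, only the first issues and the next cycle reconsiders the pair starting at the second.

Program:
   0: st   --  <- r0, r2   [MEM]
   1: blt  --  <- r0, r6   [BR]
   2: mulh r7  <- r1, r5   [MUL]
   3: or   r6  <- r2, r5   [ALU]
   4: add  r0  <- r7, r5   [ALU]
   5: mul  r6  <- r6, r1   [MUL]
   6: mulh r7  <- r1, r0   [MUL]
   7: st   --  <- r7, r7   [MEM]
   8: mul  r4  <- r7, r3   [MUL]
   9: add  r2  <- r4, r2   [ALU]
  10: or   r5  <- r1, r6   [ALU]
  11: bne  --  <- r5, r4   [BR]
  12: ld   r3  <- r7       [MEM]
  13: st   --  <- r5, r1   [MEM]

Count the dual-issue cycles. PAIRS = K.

PAIRS = 4

t=0 i0:st ; no-port MEM/BR
t=1 i1,i2:blt mulh ; 2-wide
t=2 i3,i4:or add ; 2-wide
t=3 i5:mul ; no-port MUL/MUL
t=4 i6:mulh ; RAW r7
t=5 i7,i8:st mul ; 2-wide
t=6 i9,i10:add or ; 2-wide
t=7 i11:bne ; no-port BR/MEM
t=8 i12:ld ; no-port MEM/MEM
t=9 i13:st ; tail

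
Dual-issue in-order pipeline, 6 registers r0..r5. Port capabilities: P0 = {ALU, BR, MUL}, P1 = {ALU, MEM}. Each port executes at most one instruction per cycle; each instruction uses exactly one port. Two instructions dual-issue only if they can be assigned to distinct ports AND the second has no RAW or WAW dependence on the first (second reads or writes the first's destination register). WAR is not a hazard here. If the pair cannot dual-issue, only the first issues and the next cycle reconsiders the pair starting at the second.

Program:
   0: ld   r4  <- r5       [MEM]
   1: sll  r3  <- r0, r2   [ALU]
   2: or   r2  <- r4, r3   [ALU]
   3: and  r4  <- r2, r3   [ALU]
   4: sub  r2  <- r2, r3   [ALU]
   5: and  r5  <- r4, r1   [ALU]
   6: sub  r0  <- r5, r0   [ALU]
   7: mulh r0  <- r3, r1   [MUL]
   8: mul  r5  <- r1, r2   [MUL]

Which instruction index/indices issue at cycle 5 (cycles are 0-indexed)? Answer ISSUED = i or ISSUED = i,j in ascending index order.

t=0 i0&i1:ld.MEM sll.ALU ; pair
t=1 i2:or.ALU ; RAW r2
t=2 i3&i4:and.ALU sub.ALU ; pair
t=3 i5:and.ALU ; RAW r5
t=4 i6:sub.ALU ; WAW r0
t=5 i7:mulh.MUL ; no-port MUL/MUL
t=6 i8:mul.MUL ; tail

ISSUED = 7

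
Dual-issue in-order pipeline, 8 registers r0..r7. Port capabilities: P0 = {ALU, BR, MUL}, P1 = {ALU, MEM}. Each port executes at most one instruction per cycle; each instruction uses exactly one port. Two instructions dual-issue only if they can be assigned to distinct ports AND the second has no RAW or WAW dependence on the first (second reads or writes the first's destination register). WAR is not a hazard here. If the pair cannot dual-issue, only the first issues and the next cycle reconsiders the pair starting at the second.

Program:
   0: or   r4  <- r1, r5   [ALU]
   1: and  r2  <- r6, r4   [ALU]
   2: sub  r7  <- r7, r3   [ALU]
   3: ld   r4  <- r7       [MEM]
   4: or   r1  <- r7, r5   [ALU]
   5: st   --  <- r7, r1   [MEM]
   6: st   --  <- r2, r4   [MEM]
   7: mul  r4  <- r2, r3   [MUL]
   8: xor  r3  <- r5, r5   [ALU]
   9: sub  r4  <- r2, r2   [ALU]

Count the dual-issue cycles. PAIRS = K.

PAIRS = 4

#0 head=0: or.ALU i0 RAW r4
#1 head=1: and.ALU;sub.ALU i1&i2 dual
#2 head=3: ld.MEM;or.ALU i3&i4 dual
#3 head=5: st.MEM i5 no-port MEM/MEM
#4 head=6: st.MEM;mul.MUL i6&i7 dual
#5 head=8: xor.ALU;sub.ALU i8&i9 dual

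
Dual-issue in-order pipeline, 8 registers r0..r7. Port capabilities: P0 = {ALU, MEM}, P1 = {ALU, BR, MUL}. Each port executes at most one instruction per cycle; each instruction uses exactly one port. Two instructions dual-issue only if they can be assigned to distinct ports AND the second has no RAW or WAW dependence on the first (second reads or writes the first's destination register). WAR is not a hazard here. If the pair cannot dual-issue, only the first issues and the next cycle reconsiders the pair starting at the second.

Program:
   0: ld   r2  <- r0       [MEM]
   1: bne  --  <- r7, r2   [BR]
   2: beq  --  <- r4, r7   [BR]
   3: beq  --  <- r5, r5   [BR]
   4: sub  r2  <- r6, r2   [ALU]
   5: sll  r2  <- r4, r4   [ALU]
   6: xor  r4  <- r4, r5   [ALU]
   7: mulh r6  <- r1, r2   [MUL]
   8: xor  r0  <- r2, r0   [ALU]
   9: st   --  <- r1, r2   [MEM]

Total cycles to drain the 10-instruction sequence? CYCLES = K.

[0] i0  ld.MEM  -- RAW r2
[1] i1  bne.BR  -- no-port BR/BR
[2] i2  beq.BR  -- no-port BR/BR
[3] i3&i4  beq.BR;sub.ALU  -- 2-wide
[4] i5&i6  sll.ALU;xor.ALU  -- 2-wide
[5] i7&i8  mulh.MUL;xor.ALU  -- 2-wide
[6] i9  st.MEM  -- tail

CYCLES = 7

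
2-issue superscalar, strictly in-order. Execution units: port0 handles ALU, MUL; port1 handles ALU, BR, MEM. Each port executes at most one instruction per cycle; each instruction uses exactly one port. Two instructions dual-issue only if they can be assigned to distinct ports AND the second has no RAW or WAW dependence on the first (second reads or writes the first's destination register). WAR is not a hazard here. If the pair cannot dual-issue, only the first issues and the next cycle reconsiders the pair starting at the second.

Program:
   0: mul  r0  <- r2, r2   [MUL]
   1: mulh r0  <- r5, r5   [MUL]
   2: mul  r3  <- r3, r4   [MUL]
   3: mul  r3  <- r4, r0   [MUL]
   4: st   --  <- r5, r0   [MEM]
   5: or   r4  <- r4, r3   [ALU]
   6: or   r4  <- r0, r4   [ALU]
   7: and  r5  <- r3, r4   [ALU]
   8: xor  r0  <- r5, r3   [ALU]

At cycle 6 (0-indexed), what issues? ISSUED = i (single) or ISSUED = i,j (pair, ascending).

ISSUED = 7

c0: i0 mul  no-port MUL/MUL
c1: i1 mulh  no-port MUL/MUL
c2: i2 mul  no-port MUL/MUL
c3: i3/i4 mul+st  2-wide
c4: i5 or  RAW+WAW r4
c5: i6 or  RAW r4
c6: i7 and  RAW r5
c7: i8 xor  tail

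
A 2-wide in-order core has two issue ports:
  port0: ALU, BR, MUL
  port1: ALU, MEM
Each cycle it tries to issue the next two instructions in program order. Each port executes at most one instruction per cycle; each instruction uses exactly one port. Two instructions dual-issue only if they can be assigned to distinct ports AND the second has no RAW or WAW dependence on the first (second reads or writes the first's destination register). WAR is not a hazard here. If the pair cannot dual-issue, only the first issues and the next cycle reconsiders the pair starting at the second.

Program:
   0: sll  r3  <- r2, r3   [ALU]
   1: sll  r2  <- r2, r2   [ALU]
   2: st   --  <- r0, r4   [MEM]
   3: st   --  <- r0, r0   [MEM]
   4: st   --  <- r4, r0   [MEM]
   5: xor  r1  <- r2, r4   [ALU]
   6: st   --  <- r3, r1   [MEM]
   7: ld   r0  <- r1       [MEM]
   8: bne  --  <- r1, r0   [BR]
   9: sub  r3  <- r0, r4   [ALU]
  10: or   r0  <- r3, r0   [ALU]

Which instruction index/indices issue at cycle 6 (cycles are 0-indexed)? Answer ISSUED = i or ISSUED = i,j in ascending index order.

  cy0 -> i0/i1 (sll/sll) pair
  cy1 -> i2 (st) no-port MEM/MEM
  cy2 -> i3 (st) no-port MEM/MEM
  cy3 -> i4/i5 (st/xor) pair
  cy4 -> i6 (st) no-port MEM/MEM
  cy5 -> i7 (ld) RAW r0
  cy6 -> i8/i9 (bne/sub) pair
  cy7 -> i10 (or) tail

ISSUED = 8,9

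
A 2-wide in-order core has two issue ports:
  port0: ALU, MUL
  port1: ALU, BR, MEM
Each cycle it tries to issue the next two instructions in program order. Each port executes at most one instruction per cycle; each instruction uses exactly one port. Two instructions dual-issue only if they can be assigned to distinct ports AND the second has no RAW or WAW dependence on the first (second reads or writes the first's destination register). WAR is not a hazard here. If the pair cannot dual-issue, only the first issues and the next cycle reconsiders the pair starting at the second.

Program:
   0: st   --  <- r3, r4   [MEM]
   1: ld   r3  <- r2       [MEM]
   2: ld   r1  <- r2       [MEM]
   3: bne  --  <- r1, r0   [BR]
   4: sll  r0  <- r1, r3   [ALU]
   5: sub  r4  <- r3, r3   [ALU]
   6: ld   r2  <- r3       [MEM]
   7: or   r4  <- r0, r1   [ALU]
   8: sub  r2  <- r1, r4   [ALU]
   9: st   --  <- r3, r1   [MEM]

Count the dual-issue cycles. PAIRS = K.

  cy0 -> i0 (st) no-port MEM/MEM
  cy1 -> i1 (ld) no-port MEM/MEM
  cy2 -> i2 (ld) no-port MEM/BR
  cy3 -> i3&i4 (bne/sll) 2-wide
  cy4 -> i5&i6 (sub/ld) 2-wide
  cy5 -> i7 (or) RAW r4
  cy6 -> i8&i9 (sub/st) 2-wide

PAIRS = 3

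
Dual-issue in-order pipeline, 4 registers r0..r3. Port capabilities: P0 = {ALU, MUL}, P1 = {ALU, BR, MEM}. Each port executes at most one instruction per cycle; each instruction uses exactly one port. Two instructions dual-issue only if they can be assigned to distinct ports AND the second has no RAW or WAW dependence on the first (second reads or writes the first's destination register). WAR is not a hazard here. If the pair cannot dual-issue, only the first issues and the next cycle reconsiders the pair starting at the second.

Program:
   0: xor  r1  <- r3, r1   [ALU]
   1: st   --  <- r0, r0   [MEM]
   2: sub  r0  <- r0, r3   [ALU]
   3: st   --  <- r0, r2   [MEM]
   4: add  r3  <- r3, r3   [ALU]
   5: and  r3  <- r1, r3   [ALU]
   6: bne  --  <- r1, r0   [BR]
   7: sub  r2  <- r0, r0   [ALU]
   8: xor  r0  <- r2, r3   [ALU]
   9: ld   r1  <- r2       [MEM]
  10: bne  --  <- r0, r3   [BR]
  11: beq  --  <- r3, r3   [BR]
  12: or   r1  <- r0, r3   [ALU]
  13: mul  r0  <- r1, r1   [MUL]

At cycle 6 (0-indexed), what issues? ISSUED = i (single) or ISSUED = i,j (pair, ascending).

0. xor st @i0+i1  | dual
1. sub @i2  | RAW r0
2. st add @i3+i4  | dual
3. and bne @i5+i6  | dual
4. sub @i7  | RAW r2
5. xor ld @i8+i9  | dual
6. bne @i10  | no-port BR/BR
7. beq or @i11+i12  | dual
8. mul @i13  | tail

ISSUED = 10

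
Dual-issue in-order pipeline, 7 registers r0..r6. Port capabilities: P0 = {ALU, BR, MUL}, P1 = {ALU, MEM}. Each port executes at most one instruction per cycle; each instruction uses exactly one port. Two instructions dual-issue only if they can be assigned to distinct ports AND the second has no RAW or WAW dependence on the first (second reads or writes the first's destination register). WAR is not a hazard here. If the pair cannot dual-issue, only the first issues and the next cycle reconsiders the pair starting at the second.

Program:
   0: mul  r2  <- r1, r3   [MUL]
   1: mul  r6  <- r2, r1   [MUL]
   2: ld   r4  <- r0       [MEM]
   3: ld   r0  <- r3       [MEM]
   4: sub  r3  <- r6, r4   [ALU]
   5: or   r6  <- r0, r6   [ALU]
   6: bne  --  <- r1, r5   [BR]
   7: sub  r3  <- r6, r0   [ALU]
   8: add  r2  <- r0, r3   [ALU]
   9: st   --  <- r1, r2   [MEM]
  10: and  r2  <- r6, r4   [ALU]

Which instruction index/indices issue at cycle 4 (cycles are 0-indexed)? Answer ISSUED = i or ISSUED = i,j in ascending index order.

[0] i0  mul.MUL  -- no-port MUL/MUL
[1] i1/i2  mul.MUL;ld.MEM  -- 2-wide
[2] i3/i4  ld.MEM;sub.ALU  -- 2-wide
[3] i5/i6  or.ALU;bne.BR  -- 2-wide
[4] i7  sub.ALU  -- RAW r3
[5] i8  add.ALU  -- RAW r2
[6] i9/i10  st.MEM;and.ALU  -- 2-wide

ISSUED = 7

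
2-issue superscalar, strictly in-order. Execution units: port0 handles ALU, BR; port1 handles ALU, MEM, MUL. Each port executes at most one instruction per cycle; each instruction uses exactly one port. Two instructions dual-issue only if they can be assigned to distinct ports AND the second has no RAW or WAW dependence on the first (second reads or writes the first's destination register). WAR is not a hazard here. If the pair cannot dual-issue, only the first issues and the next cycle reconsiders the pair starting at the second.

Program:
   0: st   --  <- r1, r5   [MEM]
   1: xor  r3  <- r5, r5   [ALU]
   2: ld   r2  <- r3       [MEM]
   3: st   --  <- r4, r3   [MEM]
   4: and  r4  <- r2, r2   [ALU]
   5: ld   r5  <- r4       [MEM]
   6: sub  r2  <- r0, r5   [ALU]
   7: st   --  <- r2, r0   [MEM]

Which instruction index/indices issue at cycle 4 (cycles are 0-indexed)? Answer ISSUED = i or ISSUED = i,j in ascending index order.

ISSUED = 6

0. st.MEM xor.ALU @i0,i1  | 2-wide
1. ld.MEM @i2  | no-port MEM/MEM
2. st.MEM and.ALU @i3,i4  | 2-wide
3. ld.MEM @i5  | RAW r5
4. sub.ALU @i6  | RAW r2
5. st.MEM @i7  | tail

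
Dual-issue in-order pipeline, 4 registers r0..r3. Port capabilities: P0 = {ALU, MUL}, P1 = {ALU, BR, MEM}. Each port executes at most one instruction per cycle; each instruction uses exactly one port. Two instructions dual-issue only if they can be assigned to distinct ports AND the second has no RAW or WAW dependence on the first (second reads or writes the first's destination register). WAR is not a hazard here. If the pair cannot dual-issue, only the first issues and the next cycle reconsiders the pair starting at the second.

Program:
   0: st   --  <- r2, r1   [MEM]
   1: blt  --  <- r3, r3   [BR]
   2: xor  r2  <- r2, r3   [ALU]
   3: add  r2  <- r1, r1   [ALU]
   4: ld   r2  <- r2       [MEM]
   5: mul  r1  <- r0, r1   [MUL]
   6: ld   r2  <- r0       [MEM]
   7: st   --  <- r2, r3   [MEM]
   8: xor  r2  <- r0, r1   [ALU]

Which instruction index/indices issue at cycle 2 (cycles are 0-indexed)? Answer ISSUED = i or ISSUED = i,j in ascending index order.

ISSUED = 3

0. st.MEM @i0  | no-port MEM/BR
1. blt.BR;xor.ALU @i1&i2  | pair
2. add.ALU @i3  | RAW+WAW r2
3. ld.MEM;mul.MUL @i4&i5  | pair
4. ld.MEM @i6  | no-port MEM/MEM
5. st.MEM;xor.ALU @i7&i8  | pair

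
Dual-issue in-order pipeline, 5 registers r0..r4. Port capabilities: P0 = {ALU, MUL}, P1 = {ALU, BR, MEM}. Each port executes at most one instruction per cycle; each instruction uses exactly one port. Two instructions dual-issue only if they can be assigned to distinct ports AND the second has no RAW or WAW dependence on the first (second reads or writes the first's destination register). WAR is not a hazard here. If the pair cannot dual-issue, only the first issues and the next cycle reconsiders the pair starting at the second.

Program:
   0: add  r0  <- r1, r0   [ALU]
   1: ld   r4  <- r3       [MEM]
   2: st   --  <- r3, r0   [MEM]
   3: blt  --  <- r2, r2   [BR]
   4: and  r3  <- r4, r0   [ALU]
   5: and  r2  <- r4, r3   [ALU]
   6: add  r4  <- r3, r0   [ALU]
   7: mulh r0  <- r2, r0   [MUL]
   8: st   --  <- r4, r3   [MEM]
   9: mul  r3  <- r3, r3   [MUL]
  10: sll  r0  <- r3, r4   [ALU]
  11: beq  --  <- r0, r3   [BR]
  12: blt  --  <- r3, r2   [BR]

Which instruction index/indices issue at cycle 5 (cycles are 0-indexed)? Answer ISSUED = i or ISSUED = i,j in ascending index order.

ISSUED = 9

[0] i0/i1  add.ALU;ld.MEM  -- dual
[1] i2  st.MEM  -- no-port MEM/BR
[2] i3/i4  blt.BR;and.ALU  -- dual
[3] i5/i6  and.ALU;add.ALU  -- dual
[4] i7/i8  mulh.MUL;st.MEM  -- dual
[5] i9  mul.MUL  -- RAW r3
[6] i10  sll.ALU  -- RAW r0
[7] i11  beq.BR  -- no-port BR/BR
[8] i12  blt.BR  -- tail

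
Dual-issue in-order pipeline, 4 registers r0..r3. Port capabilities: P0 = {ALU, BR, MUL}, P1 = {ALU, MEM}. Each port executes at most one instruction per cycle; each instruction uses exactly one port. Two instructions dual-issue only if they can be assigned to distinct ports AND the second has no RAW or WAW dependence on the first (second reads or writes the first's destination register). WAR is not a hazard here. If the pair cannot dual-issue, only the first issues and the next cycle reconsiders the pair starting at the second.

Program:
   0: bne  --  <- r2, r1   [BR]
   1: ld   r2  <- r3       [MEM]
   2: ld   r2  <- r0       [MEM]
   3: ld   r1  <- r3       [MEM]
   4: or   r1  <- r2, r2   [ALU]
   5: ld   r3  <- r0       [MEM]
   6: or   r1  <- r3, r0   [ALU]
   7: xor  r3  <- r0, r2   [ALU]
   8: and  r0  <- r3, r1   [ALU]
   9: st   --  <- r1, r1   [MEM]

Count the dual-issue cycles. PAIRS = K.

PAIRS = 4

c0: i0+i1 bne.BR ld.MEM  pair
c1: i2 ld.MEM  no-port MEM/MEM
c2: i3 ld.MEM  WAW r1
c3: i4+i5 or.ALU ld.MEM  pair
c4: i6+i7 or.ALU xor.ALU  pair
c5: i8+i9 and.ALU st.MEM  pair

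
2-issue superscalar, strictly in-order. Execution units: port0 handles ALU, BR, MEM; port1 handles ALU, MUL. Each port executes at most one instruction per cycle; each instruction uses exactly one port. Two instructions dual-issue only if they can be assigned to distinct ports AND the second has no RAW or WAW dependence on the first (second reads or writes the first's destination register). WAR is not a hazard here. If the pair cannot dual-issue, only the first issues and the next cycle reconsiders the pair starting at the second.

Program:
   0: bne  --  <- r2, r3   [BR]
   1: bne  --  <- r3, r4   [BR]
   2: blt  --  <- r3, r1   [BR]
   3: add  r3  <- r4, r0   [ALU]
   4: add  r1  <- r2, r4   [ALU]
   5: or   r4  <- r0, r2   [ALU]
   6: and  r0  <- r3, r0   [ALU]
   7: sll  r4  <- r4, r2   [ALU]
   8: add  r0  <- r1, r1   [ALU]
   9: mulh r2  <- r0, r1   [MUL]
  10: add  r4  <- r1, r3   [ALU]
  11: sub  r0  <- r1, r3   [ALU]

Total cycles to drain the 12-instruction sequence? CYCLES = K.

t=0 i0:bne ; no-port BR/BR
t=1 i1:bne ; no-port BR/BR
t=2 i2+i3:blt add ; 2-wide
t=3 i4+i5:add or ; 2-wide
t=4 i6+i7:and sll ; 2-wide
t=5 i8:add ; RAW r0
t=6 i9+i10:mulh add ; 2-wide
t=7 i11:sub ; tail

CYCLES = 8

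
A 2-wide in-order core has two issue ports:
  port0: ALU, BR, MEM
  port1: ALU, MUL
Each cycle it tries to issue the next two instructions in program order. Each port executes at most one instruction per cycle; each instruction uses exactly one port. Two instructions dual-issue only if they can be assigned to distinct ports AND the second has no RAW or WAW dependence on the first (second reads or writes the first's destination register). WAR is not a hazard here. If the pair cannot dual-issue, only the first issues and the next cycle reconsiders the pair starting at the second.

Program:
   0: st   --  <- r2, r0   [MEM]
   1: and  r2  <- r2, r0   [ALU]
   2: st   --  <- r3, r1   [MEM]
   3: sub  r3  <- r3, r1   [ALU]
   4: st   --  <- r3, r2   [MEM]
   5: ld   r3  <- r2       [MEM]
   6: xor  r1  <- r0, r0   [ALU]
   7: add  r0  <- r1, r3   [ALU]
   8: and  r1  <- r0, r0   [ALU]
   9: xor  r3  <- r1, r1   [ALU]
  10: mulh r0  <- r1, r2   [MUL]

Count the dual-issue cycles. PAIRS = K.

PAIRS = 4

#0 head=0: st;and i0,i1 2-wide
#1 head=2: st;sub i2,i3 2-wide
#2 head=4: st i4 no-port MEM/MEM
#3 head=5: ld;xor i5,i6 2-wide
#4 head=7: add i7 RAW r0
#5 head=8: and i8 RAW r1
#6 head=9: xor;mulh i9,i10 2-wide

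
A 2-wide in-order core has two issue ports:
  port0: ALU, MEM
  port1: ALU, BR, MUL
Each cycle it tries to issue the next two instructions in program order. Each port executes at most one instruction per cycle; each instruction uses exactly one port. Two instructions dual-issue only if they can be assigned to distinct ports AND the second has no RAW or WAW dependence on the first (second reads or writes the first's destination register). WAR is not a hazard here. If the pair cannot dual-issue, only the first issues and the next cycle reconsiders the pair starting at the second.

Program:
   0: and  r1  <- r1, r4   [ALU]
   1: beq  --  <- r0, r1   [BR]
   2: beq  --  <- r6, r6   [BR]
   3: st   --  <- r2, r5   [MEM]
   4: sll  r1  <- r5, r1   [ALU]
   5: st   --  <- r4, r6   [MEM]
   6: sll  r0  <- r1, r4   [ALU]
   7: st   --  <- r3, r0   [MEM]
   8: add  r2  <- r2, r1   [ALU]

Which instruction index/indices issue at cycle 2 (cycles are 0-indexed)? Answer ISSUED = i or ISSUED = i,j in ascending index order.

[0] i0  and  -- RAW r1
[1] i1  beq  -- no-port BR/BR
[2] i2+i3  beq/st  -- pair
[3] i4+i5  sll/st  -- pair
[4] i6  sll  -- RAW r0
[5] i7+i8  st/add  -- pair

ISSUED = 2,3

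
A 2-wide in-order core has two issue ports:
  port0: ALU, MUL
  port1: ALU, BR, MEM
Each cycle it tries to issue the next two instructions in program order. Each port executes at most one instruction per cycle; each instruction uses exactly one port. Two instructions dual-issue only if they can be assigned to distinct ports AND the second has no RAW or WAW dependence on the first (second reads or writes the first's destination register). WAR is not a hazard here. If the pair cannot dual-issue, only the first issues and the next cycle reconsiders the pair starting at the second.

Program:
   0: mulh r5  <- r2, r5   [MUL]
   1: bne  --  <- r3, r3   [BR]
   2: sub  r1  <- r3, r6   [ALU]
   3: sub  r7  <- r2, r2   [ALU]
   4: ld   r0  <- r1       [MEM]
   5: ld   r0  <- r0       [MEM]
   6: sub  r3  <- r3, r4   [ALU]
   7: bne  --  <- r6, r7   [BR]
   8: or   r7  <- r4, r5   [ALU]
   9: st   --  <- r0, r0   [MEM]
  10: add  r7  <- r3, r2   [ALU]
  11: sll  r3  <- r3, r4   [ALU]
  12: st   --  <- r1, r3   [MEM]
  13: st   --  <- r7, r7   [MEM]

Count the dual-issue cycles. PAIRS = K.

PAIRS = 5

  cy0 -> i0,i1 (mulh+bne) 2-wide
  cy1 -> i2,i3 (sub+sub) 2-wide
  cy2 -> i4 (ld) no-port MEM/MEM
  cy3 -> i5,i6 (ld+sub) 2-wide
  cy4 -> i7,i8 (bne+or) 2-wide
  cy5 -> i9,i10 (st+add) 2-wide
  cy6 -> i11 (sll) RAW r3
  cy7 -> i12 (st) no-port MEM/MEM
  cy8 -> i13 (st) tail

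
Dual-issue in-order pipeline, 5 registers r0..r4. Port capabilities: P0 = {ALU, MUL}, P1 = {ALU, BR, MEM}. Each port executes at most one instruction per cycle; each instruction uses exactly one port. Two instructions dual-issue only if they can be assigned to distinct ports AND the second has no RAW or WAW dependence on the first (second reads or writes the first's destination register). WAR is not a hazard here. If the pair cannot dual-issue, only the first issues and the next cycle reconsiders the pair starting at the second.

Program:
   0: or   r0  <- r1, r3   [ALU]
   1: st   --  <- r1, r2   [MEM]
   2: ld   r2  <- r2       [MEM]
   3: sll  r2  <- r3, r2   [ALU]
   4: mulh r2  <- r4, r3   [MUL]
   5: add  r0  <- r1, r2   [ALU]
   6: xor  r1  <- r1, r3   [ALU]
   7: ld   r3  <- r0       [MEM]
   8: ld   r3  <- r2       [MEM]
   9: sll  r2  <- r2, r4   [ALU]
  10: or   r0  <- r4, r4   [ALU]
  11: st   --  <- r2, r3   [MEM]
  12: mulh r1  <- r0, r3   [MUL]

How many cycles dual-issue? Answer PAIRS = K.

t=0 i0+i1:or.ALU+st.MEM ; dual
t=1 i2:ld.MEM ; RAW+WAW r2
t=2 i3:sll.ALU ; WAW r2
t=3 i4:mulh.MUL ; RAW r2
t=4 i5+i6:add.ALU+xor.ALU ; dual
t=5 i7:ld.MEM ; no-port MEM/MEM
t=6 i8+i9:ld.MEM+sll.ALU ; dual
t=7 i10+i11:or.ALU+st.MEM ; dual
t=8 i12:mulh.MUL ; tail

PAIRS = 4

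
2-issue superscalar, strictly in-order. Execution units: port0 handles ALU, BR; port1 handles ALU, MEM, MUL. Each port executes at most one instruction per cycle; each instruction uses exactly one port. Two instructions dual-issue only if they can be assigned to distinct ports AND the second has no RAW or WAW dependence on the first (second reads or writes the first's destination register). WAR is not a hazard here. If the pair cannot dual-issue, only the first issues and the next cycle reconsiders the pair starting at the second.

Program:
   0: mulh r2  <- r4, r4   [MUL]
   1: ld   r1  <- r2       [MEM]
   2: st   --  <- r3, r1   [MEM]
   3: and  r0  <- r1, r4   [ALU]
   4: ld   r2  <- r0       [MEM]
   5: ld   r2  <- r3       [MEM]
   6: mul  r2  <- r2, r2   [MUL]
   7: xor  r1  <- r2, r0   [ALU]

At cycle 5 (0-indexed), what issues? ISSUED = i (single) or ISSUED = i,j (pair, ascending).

c0: i0 mulh.MUL  no-port MUL/MEM
c1: i1 ld.MEM  no-port MEM/MEM
c2: i2+i3 st.MEM;and.ALU  dual
c3: i4 ld.MEM  no-port MEM/MEM
c4: i5 ld.MEM  no-port MEM/MUL
c5: i6 mul.MUL  RAW r2
c6: i7 xor.ALU  tail

ISSUED = 6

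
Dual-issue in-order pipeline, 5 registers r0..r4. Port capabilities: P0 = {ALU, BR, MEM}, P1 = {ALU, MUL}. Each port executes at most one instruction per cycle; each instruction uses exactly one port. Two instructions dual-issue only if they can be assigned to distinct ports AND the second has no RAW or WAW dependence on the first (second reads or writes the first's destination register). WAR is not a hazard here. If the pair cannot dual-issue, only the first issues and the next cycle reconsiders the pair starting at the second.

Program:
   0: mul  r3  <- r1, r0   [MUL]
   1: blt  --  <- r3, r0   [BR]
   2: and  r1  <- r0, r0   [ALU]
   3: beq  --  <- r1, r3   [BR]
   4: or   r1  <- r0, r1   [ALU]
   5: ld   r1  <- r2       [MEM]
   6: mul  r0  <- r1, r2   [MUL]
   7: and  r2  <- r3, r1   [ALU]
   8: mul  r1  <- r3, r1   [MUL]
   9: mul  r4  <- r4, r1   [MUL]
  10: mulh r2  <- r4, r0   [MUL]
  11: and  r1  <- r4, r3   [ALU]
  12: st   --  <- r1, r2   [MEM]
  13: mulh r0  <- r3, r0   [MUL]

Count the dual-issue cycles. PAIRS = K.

PAIRS = 5

  cy0 -> i0 (mul.MUL) RAW r3
  cy1 -> i1&i2 (blt.BR and.ALU) dual
  cy2 -> i3&i4 (beq.BR or.ALU) dual
  cy3 -> i5 (ld.MEM) RAW r1
  cy4 -> i6&i7 (mul.MUL and.ALU) dual
  cy5 -> i8 (mul.MUL) no-port MUL/MUL
  cy6 -> i9 (mul.MUL) no-port MUL/MUL
  cy7 -> i10&i11 (mulh.MUL and.ALU) dual
  cy8 -> i12&i13 (st.MEM mulh.MUL) dual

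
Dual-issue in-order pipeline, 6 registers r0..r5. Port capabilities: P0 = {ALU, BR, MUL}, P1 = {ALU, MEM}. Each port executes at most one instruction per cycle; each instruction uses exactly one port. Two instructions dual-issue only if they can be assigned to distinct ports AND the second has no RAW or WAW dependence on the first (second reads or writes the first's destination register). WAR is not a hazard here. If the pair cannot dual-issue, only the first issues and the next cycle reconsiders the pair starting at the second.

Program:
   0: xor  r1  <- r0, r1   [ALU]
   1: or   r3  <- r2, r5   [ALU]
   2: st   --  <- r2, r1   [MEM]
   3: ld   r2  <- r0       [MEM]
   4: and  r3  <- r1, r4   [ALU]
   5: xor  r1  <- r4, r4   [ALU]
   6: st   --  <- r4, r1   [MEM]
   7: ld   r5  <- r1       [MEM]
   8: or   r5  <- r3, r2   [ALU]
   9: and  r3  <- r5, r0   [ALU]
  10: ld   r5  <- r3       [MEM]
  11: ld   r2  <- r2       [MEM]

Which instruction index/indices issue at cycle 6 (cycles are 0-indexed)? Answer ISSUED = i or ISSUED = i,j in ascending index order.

t=0 i0+i1:xor/or ; pair
t=1 i2:st ; no-port MEM/MEM
t=2 i3+i4:ld/and ; pair
t=3 i5:xor ; RAW r1
t=4 i6:st ; no-port MEM/MEM
t=5 i7:ld ; WAW r5
t=6 i8:or ; RAW r5
t=7 i9:and ; RAW r3
t=8 i10:ld ; no-port MEM/MEM
t=9 i11:ld ; tail

ISSUED = 8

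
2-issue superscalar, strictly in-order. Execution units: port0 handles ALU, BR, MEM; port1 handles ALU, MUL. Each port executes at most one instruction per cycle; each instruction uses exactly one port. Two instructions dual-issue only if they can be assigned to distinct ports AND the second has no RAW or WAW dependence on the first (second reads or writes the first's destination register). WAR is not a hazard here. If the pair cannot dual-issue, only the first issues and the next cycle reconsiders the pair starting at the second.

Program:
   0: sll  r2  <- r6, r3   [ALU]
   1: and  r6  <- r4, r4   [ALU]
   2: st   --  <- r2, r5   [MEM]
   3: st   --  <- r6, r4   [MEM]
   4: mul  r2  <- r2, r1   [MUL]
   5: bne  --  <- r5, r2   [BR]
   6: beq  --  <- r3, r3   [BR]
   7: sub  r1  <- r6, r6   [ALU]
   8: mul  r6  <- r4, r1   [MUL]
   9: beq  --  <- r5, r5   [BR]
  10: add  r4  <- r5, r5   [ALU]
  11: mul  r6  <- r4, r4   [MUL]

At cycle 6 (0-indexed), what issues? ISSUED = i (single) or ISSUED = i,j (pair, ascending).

c0: i0&i1 sll.ALU/and.ALU  dual
c1: i2 st.MEM  no-port MEM/MEM
c2: i3&i4 st.MEM/mul.MUL  dual
c3: i5 bne.BR  no-port BR/BR
c4: i6&i7 beq.BR/sub.ALU  dual
c5: i8&i9 mul.MUL/beq.BR  dual
c6: i10 add.ALU  RAW r4
c7: i11 mul.MUL  tail

ISSUED = 10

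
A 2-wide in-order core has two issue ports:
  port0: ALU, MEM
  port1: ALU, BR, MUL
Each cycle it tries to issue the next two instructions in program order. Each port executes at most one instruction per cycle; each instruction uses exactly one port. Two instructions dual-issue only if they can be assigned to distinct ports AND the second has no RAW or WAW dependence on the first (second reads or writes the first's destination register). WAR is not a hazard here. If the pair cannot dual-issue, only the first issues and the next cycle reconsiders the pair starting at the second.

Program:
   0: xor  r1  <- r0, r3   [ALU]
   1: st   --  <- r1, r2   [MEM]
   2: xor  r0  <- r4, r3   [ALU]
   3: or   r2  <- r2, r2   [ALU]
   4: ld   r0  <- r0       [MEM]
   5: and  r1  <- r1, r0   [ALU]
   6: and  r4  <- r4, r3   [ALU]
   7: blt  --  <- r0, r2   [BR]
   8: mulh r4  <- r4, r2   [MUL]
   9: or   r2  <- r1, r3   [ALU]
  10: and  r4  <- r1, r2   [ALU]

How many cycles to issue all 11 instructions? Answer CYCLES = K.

  cy0 -> i0 (xor) RAW r1
  cy1 -> i1+i2 (st+xor) dual
  cy2 -> i3+i4 (or+ld) dual
  cy3 -> i5+i6 (and+and) dual
  cy4 -> i7 (blt) no-port BR/MUL
  cy5 -> i8+i9 (mulh+or) dual
  cy6 -> i10 (and) tail

CYCLES = 7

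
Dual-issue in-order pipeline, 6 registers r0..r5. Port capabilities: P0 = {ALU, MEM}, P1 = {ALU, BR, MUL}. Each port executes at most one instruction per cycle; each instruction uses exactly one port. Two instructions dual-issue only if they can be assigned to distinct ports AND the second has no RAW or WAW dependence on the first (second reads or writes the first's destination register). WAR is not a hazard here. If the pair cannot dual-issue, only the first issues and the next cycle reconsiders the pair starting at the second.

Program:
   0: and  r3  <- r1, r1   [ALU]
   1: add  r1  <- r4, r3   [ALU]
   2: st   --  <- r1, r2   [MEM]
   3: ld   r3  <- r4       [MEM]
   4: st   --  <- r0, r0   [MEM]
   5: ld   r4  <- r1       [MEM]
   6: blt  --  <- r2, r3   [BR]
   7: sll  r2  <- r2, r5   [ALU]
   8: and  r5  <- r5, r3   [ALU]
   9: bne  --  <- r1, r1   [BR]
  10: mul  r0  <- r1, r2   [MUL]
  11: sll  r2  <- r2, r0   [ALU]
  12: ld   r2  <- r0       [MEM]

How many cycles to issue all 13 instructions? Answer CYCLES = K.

CYCLES = 11

[0] i0  and.ALU  -- RAW r3
[1] i1  add.ALU  -- RAW r1
[2] i2  st.MEM  -- no-port MEM/MEM
[3] i3  ld.MEM  -- no-port MEM/MEM
[4] i4  st.MEM  -- no-port MEM/MEM
[5] i5/i6  ld.MEM blt.BR  -- 2-wide
[6] i7/i8  sll.ALU and.ALU  -- 2-wide
[7] i9  bne.BR  -- no-port BR/MUL
[8] i10  mul.MUL  -- RAW r0
[9] i11  sll.ALU  -- WAW r2
[10] i12  ld.MEM  -- tail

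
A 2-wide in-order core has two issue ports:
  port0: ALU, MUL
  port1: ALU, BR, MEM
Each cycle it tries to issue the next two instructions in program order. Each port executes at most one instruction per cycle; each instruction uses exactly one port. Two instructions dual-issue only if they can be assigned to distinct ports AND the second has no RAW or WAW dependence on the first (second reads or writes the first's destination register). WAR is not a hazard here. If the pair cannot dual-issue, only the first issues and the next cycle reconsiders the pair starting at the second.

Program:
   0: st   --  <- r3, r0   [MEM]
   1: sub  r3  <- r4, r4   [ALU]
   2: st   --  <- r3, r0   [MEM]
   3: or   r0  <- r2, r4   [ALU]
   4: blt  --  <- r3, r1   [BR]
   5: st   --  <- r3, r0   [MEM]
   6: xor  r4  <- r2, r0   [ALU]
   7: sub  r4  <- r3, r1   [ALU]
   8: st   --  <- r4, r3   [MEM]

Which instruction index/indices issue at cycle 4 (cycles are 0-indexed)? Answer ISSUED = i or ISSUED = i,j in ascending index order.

0. st.MEM/sub.ALU @i0+i1  | pair
1. st.MEM/or.ALU @i2+i3  | pair
2. blt.BR @i4  | no-port BR/MEM
3. st.MEM/xor.ALU @i5+i6  | pair
4. sub.ALU @i7  | RAW r4
5. st.MEM @i8  | tail

ISSUED = 7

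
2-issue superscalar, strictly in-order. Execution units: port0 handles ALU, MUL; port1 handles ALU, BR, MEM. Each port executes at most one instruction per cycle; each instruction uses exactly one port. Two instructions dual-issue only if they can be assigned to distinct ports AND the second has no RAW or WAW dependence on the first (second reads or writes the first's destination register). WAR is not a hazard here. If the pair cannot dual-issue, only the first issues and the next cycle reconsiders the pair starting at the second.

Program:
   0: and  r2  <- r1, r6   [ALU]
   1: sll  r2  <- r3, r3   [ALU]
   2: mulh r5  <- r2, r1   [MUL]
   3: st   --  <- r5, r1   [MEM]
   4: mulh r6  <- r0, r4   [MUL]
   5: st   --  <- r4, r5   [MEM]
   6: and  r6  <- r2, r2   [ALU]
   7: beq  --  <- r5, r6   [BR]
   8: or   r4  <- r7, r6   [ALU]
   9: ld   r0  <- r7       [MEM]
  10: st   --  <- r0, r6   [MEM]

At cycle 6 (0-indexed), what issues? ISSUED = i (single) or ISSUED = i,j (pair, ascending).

ISSUED = 9

[0] i0  and  -- WAW r2
[1] i1  sll  -- RAW r2
[2] i2  mulh  -- RAW r5
[3] i3/i4  st;mulh  -- dual
[4] i5/i6  st;and  -- dual
[5] i7/i8  beq;or  -- dual
[6] i9  ld  -- no-port MEM/MEM
[7] i10  st  -- tail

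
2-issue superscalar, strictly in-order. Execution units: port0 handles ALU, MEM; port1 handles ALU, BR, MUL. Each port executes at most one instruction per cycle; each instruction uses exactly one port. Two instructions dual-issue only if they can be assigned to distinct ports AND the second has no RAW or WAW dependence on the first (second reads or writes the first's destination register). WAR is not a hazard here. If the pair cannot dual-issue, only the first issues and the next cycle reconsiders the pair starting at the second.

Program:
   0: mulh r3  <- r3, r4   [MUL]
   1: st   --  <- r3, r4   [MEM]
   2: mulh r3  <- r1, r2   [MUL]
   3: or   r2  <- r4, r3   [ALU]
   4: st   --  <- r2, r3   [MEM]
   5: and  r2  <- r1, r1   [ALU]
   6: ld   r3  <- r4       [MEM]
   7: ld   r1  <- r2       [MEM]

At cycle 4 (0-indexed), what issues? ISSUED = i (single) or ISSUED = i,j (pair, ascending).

ISSUED = 6

t=0 i0:mulh.MUL ; RAW r3
t=1 i1+i2:st.MEM+mulh.MUL ; dual
t=2 i3:or.ALU ; RAW r2
t=3 i4+i5:st.MEM+and.ALU ; dual
t=4 i6:ld.MEM ; no-port MEM/MEM
t=5 i7:ld.MEM ; tail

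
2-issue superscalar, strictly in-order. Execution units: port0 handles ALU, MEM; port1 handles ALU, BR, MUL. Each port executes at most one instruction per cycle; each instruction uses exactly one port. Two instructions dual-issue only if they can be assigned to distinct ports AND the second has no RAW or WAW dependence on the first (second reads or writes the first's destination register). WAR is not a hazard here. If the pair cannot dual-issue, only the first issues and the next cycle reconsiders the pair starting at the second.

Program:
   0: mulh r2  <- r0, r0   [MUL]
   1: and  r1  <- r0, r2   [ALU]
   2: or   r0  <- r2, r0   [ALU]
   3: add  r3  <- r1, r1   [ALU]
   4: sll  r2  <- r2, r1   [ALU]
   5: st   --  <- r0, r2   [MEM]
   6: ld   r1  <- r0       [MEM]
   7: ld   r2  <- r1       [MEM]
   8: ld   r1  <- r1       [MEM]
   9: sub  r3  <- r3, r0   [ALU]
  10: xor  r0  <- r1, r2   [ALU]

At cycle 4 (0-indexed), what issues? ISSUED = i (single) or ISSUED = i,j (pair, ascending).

t=0 i0:mulh ; RAW r2
t=1 i1/i2:and;or ; 2-wide
t=2 i3/i4:add;sll ; 2-wide
t=3 i5:st ; no-port MEM/MEM
t=4 i6:ld ; no-port MEM/MEM
t=5 i7:ld ; no-port MEM/MEM
t=6 i8/i9:ld;sub ; 2-wide
t=7 i10:xor ; tail

ISSUED = 6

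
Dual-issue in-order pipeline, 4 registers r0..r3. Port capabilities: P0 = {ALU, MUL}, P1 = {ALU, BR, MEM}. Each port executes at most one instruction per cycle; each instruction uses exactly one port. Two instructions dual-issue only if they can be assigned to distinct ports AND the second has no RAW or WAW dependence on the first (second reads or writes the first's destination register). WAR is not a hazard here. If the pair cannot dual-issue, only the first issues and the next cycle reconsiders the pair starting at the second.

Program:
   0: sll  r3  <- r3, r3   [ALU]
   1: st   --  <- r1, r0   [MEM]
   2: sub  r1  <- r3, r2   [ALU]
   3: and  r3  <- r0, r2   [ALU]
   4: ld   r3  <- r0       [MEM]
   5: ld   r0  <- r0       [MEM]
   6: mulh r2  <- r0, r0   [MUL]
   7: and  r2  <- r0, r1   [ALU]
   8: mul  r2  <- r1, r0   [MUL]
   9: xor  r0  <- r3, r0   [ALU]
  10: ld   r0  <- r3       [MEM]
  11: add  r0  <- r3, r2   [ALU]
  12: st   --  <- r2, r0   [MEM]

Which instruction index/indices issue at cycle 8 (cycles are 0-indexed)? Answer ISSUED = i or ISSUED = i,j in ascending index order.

ISSUED = 11

0. sll.ALU st.MEM @i0&i1  | pair
1. sub.ALU and.ALU @i2&i3  | pair
2. ld.MEM @i4  | no-port MEM/MEM
3. ld.MEM @i5  | RAW r0
4. mulh.MUL @i6  | WAW r2
5. and.ALU @i7  | WAW r2
6. mul.MUL xor.ALU @i8&i9  | pair
7. ld.MEM @i10  | WAW r0
8. add.ALU @i11  | RAW r0
9. st.MEM @i12  | tail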